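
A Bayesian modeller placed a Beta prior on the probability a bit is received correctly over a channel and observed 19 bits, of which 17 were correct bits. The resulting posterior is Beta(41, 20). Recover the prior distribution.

A Beta(α, β) prior with s successes and f failures in binomial data gives a Beta(α+s, β+f) posterior.
Subtract the data counts: 41−17=24, 20−2=18.

Beta(24, 18)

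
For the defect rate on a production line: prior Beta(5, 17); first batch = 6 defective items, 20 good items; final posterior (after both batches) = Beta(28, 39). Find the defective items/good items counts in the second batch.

17 defective items and 2 good items

Sequential conjugate updates are equivalent to a single update on the pooled data, so total successes = posterior α − prior α and total failures = posterior β − prior β.
Total across both batches: 28−5=23 defective items, 39−17=22 good items.
Subtract the first batch: 23−6=17 defective items and 22−20=2 good items.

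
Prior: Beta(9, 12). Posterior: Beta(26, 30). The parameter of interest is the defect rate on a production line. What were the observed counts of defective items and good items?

17 defective items and 18 good items

A Beta(α, β) prior with s successes and f failures in binomial data gives a Beta(α+s, β+f) posterior.
So s = 26 − 9 = 17 and f = 30 − 12 = 18.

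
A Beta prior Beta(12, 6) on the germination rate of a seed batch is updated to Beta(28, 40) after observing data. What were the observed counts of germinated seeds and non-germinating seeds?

16 germinated seeds and 34 non-germinating seeds

A Beta(a, b) prior with s successes and f failures in binomial data gives a Beta(a+s, b+f) posterior.
So s = 28 − 12 = 16 and f = 40 − 6 = 34.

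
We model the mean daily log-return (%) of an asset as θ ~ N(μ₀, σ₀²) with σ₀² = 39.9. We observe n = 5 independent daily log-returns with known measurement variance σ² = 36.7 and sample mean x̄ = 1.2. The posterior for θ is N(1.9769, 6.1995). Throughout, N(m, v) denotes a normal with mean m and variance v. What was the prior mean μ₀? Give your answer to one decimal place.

With known observation variance, the Normal–Normal posterior has precision τ_n = τ₀ + n/σ² and mean μ_n = (τ₀μ₀ + (n/σ²)x̄)/τ_n.
Here τ₀ = 1/39.9 = 0.025063 and τ_data = 5/36.7 = 0.136240, so τ_n = 0.161303.
Rearranging for μ₀: μ₀ = (μ_n·τ_n − τ_data·x̄)/τ₀ = (1.9769·0.161303 − 0.136240·1.2) / 0.025063 = 0.155392/0.025063 ≈ 6.2.

μ₀ = 6.2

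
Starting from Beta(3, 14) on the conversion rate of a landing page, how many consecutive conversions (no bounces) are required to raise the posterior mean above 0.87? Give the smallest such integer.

k = 91

After k conversions and 0 bounces the posterior is Beta(3+k, 14), with mean (3+k)/(3+14+k).
Set (3+k)/(17+k) > 0.87 and solve: k > (0.87·17 − 3)/(1 − 0.87) = 90.692.
The smallest integer exceeding 90.692 is 91, and checking k=91: (94)/(108) = 0.8704 > 0.87.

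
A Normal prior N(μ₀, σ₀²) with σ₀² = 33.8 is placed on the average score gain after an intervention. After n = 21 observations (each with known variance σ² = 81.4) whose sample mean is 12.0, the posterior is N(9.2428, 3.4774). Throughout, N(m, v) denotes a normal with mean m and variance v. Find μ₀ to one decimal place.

The posterior mean is a precision-weighted average: μ_n = (τ₀μ₀ + τ_data·x̄)/(τ₀+τ_data), with τ₀=1/σ₀² and τ_data=n/σ².
Here τ₀ = 1/33.8 = 0.029586 and τ_data = 21/81.4 = 0.257985, so τ_n = 0.287571.
Rearranging for μ₀: μ₀ = (μ_n·τ_n − τ_data·x̄)/τ₀ = (9.2428·0.287571 − 0.257985·12.0) / 0.029586 = -0.437859/0.029586 ≈ -14.8.

μ₀ = -14.8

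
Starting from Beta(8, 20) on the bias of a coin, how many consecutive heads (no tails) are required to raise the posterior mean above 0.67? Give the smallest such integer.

k = 33

After k heads and 0 tails the posterior is Beta(8+k, 20), with mean (8+k)/(8+20+k).
Set (8+k)/(28+k) > 0.67 and solve: k > (0.67·28 − 8)/(1 − 0.67) = 32.606.
The smallest integer exceeding 32.606 is 33.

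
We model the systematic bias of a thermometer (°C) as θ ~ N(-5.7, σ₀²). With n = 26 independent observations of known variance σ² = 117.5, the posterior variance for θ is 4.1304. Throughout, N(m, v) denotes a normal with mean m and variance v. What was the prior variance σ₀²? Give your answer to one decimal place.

σ₀² = 48.0

For the Normal–Normal model with known σ², precisions add: τ_n = τ₀ + n/σ².
So 1/σ₀² = 1/4.1304 − 26/117.5 = 0.242107 − 0.221277 = 0.020830.
Hence σ₀² = 1/0.020830 ≈ 48.0.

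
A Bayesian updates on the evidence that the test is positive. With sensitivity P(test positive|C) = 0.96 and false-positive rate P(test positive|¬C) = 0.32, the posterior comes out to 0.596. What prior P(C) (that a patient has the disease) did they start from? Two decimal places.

In odds form, posterior odds = prior odds × likelihood ratio, so prior odds = posterior odds ÷ LR.
Posterior odds = 0.596/(1−0.596) = 1.4752. LR = 0.96/0.32 = 3.0000.
Prior odds = 1.4752/3.0000 = 0.4917, so P(C) = 0.4917/(1+0.4917) ≈ 0.33.

P(C) = 0.33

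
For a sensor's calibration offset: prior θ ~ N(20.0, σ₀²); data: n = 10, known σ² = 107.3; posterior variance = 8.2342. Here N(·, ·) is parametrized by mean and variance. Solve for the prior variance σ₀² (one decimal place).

Posterior precision equals prior precision plus data precision: 1/σ_n² = 1/σ₀² + n/σ².
So 1/σ₀² = 1/8.2342 − 10/107.3 = 0.121445 − 0.093197 = 0.028248.
Hence σ₀² = 1/0.028248 ≈ 35.4.

σ₀² = 35.4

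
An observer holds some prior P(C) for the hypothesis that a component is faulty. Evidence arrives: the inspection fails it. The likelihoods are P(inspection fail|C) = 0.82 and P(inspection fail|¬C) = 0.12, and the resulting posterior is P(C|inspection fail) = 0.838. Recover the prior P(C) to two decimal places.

P(C) = 0.43

Bayes' rule in odds form gives O(C|E) = O(C)·[P(E|C)/P(E|¬C)], hence O(C) = O(C|E)/LR.
Posterior odds = 0.838/(1−0.838) = 5.1728. LR = 0.82/0.12 = 6.8333.
Prior odds = 5.1728/6.8333 = 0.7570, so P(C) = 0.7570/(1+0.7570) ≈ 0.43.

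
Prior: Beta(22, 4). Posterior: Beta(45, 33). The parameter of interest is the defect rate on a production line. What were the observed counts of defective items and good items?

23 defective items and 29 good items

Under Beta–binomial conjugacy the posterior parameters are (α+s, β+f).
Match parameters: s=45−22=23, f=33−4=29.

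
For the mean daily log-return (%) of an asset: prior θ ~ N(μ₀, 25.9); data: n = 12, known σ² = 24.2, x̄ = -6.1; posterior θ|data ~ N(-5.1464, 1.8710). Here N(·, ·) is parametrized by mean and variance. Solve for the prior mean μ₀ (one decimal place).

The posterior mean is a precision-weighted average: μ_n = (τ₀μ₀ + τ_data·x̄)/(τ₀+τ_data), with τ₀=1/σ₀² and τ_data=n/σ².
Here τ₀ = 1/25.9 = 0.038610 and τ_data = 12/24.2 = 0.495868, so τ_n = 0.534478.
Rearranging for μ₀: μ₀ = (μ_n·τ_n − τ_data·x̄)/τ₀ = (-5.1464·0.534478 − 0.495868·-6.1) / 0.038610 = 0.274157/0.038610 ≈ 7.1.

μ₀ = 7.1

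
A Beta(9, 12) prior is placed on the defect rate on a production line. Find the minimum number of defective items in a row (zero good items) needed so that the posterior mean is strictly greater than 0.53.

After k defective items and 0 good items the posterior is Beta(9+k, 12), with mean (9+k)/(9+12+k).
Set (9+k)/(21+k) > 0.53 and solve: k > (0.53·21 − 9)/(1 − 0.53) = 4.532.
The smallest integer exceeding 4.532 is 5.

k = 5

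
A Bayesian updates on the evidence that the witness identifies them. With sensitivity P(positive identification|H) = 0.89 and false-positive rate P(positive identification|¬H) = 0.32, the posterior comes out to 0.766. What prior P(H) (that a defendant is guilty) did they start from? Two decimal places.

In odds form, posterior odds = prior odds × likelihood ratio, so prior odds = posterior odds ÷ LR.
Posterior odds = 0.766/(1−0.766) = 3.2735. LR = 0.89/0.32 = 2.7812.
Prior odds = 3.2735/2.7812 = 1.1770, so P(H) = 1.1770/(1+1.1770) ≈ 0.54.

P(H) = 0.54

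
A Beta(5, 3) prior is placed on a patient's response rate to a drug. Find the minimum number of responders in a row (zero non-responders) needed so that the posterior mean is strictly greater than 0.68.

After k responders and 0 non-responders the posterior is Beta(5+k, 3), with mean (5+k)/(5+3+k).
Set (5+k)/(8+k) > 0.68 and solve: k > (0.68·8 − 5)/(1 − 0.68) = 1.375.
The smallest integer exceeding 1.375 is 2.

k = 2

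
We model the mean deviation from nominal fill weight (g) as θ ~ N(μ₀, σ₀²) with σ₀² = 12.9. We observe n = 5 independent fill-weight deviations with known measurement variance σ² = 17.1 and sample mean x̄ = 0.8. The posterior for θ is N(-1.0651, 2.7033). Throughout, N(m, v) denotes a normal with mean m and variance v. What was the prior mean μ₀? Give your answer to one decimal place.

μ₀ = -8.1

The posterior mean is a precision-weighted average: μ_n = (τ₀μ₀ + τ_data·x̄)/(τ₀+τ_data), with τ₀=1/σ₀² and τ_data=n/σ².
Here τ₀ = 1/12.9 = 0.077519 and τ_data = 5/17.1 = 0.292398, so τ_n = 0.369917.
Rearranging for μ₀: μ₀ = (μ_n·τ_n − τ_data·x̄)/τ₀ = (-1.0651·0.369917 − 0.292398·0.8) / 0.077519 = -0.627917/0.077519 ≈ -8.1.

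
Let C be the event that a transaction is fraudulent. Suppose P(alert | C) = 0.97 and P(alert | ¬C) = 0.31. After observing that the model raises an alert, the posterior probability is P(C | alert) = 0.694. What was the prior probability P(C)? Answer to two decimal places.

P(C) = 0.42

Bayes' rule in odds form gives O(C|E) = O(C)·[P(E|C)/P(E|¬C)], hence O(C) = O(C|E)/LR.
Posterior odds = 0.694/(1−0.694) = 2.2680. LR = 0.97/0.31 = 3.1290.
Prior odds = 2.2680/3.1290 = 0.7248, so P(C) = 0.7248/(1+0.7248) ≈ 0.42.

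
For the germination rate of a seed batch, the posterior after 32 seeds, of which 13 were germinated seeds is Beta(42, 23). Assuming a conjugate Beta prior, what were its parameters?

Beta(29, 4)

A Beta(α, β) prior with s successes and f failures in binomial data gives a Beta(α+s, β+f) posterior.
Subtract the data counts: 42−13=29, 23−19=4.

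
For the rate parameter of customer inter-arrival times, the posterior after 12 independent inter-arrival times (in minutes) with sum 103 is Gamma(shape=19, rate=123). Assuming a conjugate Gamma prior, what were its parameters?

Gamma(shape=7, rate=20)

For an exponential likelihood with a Gamma(α, β) prior on the rate, n observations with total T give posterior Gamma(α+n, β+T).
So α = 19 − 12 = 7 and β = 123 − 103 = 20.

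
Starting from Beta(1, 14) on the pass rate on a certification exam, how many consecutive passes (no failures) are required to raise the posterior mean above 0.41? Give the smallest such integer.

After k passes and 0 failures the posterior is Beta(1+k, 14), with mean (1+k)/(1+14+k).
Set (1+k)/(15+k) > 0.41 and solve: k > (0.41·15 − 1)/(1 − 0.41) = 8.729.
The smallest integer exceeding 8.729 is 9, and checking k=9: (10)/(24) = 0.4167 > 0.41.

k = 9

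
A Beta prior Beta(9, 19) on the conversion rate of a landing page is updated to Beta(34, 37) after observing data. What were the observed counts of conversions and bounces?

Under Beta–binomial conjugacy the posterior parameters are (α+s, β+f).
Match parameters: s=34−9=25, f=37−19=18.

25 conversions and 18 bounces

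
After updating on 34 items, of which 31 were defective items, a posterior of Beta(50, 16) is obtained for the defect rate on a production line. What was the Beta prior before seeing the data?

Beta(19, 13)

A Beta(α, β) prior with s successes and f failures in binomial data gives a Beta(α+s, β+f) posterior.
So α = 50 − 31 = 19 and β = 16 − 3 = 13.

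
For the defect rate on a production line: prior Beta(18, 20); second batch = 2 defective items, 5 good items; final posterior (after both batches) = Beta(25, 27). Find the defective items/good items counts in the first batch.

Sequential conjugate updates are equivalent to a single update on the pooled data, so total successes = posterior α − prior α and total failures = posterior β − prior β.
Total across both batches: 25−18=7 defective items, 27−20=7 good items.
Subtract the second batch: 7−2=5 defective items and 7−5=2 good items.

5 defective items and 2 good items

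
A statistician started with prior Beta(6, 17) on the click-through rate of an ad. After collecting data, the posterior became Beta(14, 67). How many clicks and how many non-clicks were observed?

Under Beta–binomial conjugacy the posterior parameters are (α+s, β+f).
Match parameters: s=14−6=8, f=67−17=50.

8 clicks and 50 non-clicks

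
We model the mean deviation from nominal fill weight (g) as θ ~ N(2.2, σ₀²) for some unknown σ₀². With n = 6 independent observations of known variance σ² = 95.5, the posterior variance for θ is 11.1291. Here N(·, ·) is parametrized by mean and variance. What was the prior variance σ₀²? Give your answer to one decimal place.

Posterior precision equals prior precision plus data precision: 1/σ_n² = 1/σ₀² + n/σ².
So 1/σ₀² = 1/11.1291 − 6/95.5 = 0.089855 − 0.062827 = 0.027028.
Hence σ₀² = 1/0.027028 ≈ 37.0.

σ₀² = 37.0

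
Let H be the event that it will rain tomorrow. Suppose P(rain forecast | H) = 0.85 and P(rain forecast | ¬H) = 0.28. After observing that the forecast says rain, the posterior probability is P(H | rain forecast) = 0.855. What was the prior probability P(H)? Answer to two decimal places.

In odds form, posterior odds = prior odds × likelihood ratio, so prior odds = posterior odds ÷ LR.
Posterior odds = 0.855/(1−0.855) = 5.8966. LR = 0.85/0.28 = 3.0357.
Prior odds = 5.8966/3.0357 = 1.9424, so P(H) = 1.9424/(1+1.9424) ≈ 0.66.

P(H) = 0.66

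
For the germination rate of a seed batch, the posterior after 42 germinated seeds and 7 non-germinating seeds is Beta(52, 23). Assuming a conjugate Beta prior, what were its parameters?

Beta(10, 16)

A Beta(a, b) prior with s successes and f failures in binomial data gives a Beta(a+s, b+f) posterior.
So a = 52 − 42 = 10 and b = 23 − 7 = 16.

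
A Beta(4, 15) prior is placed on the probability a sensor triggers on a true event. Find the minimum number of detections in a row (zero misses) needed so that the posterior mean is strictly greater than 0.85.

After k detections and 0 misses the posterior is Beta(4+k, 15), with mean (4+k)/(4+15+k).
Set (4+k)/(19+k) > 0.85 and solve: k > (0.85·19 − 4)/(1 − 0.85) = 81.000.
The smallest integer exceeding 81.000 is 82.

k = 82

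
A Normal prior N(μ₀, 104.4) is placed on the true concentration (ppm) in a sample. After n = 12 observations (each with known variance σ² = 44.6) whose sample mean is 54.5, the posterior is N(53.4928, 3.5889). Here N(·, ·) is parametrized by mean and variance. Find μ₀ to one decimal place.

The posterior mean is a precision-weighted average: μ_n = (τ₀μ₀ + τ_data·x̄)/(τ₀+τ_data), with τ₀=1/σ₀² and τ_data=n/σ².
Here τ₀ = 1/104.4 = 0.009579 and τ_data = 12/44.6 = 0.269058, so τ_n = 0.278637.
Rearranging for μ₀: μ₀ = (μ_n·τ_n − τ_data·x̄)/τ₀ = (53.4928·0.278637 − 0.269058·54.5) / 0.009579 = 0.241412/0.009579 ≈ 25.2.

μ₀ = 25.2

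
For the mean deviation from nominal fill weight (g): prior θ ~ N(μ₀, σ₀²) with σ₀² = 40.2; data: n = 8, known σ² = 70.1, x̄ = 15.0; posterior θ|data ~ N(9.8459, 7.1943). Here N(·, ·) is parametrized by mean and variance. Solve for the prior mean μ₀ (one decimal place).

μ₀ = -13.8

The posterior mean is a precision-weighted average: μ_n = (τ₀μ₀ + τ_data·x̄)/(τ₀+τ_data), with τ₀=1/σ₀² and τ_data=n/σ².
Here τ₀ = 1/40.2 = 0.024876 and τ_data = 8/70.1 = 0.114123, so τ_n = 0.138999.
Rearranging for μ₀: μ₀ = (μ_n·τ_n − τ_data·x̄)/τ₀ = (9.8459·0.138999 − 0.114123·15.0) / 0.024876 = -0.343275/0.024876 ≈ -13.8.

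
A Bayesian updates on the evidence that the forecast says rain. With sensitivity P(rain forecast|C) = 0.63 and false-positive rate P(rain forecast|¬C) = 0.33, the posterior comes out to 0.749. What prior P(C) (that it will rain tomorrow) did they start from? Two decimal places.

P(C) = 0.61

In odds form, posterior odds = prior odds × likelihood ratio, so prior odds = posterior odds ÷ LR.
Posterior odds = 0.749/(1−0.749) = 2.9841. LR = 0.63/0.33 = 1.9091.
Prior odds = 2.9841/1.9091 = 1.5631, so P(C) = 1.5631/(1+1.5631) ≈ 0.61.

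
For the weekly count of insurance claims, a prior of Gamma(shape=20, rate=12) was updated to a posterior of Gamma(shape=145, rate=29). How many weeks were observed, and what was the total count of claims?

Gamma–Poisson conjugacy: posterior shape = α + Σxᵢ, posterior rate = β + n.
Matching: Σxᵢ = 145 − 20 = 125 and n = 29 − 12 = 17.

n = 17 weeks with total 125 claims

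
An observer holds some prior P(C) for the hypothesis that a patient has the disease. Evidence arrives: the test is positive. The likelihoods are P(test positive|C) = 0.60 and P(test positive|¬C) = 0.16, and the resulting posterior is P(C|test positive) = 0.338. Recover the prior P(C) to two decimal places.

P(C) = 0.12

In odds form, posterior odds = prior odds × likelihood ratio, so prior odds = posterior odds ÷ LR.
Posterior odds = 0.338/(1−0.338) = 0.5106. LR = 0.60/0.16 = 3.7500.
Prior odds = 0.5106/3.7500 = 0.1362, so P(C) = 0.1362/(1+0.1362) ≈ 0.12.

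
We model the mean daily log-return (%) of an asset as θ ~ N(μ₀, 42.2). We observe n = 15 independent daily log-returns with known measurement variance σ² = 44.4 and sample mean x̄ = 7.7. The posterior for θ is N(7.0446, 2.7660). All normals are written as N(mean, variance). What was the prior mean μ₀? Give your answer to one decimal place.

With known observation variance, the Normal–Normal posterior has precision τ_n = τ₀ + n/σ² and mean μ_n = (τ₀μ₀ + (n/σ²)x̄)/τ_n.
Here τ₀ = 1/42.2 = 0.023697 and τ_data = 15/44.4 = 0.337838, so τ_n = 0.361535.
Rearranging for μ₀: μ₀ = (μ_n·τ_n − τ_data·x̄)/τ₀ = (7.0446·0.361535 − 0.337838·7.7) / 0.023697 = -0.054483/0.023697 ≈ -2.3.

μ₀ = -2.3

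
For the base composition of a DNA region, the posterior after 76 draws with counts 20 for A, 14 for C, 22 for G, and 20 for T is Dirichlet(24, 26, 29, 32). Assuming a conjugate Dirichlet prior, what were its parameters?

Dirichlet(4, 12, 7, 12)

For a Dirichlet(α) prior with multinomial counts c, the posterior is Dirichlet(α + c) componentwise.
Subtract each count from the matching posterior parameter: 24−20=4, 26−14=12, 29−22=7, 32−20=12.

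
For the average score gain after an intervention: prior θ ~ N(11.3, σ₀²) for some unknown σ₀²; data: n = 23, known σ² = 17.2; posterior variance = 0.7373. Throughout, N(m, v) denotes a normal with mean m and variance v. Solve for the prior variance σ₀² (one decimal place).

Posterior precision equals prior precision plus data precision: 1/σ_n² = 1/σ₀² + n/σ².
So 1/σ₀² = 1/0.7373 − 23/17.2 = 1.356300 − 1.337209 = 0.019091.
Hence σ₀² = 1/0.019091 ≈ 52.4.

σ₀² = 52.4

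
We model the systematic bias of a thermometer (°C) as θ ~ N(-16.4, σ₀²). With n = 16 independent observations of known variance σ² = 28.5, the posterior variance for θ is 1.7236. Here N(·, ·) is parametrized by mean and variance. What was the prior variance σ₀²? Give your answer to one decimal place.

For the Normal–Normal model with known σ², precisions add: τ_n = τ₀ + n/σ².
So 1/σ₀² = 1/1.7236 − 16/28.5 = 0.580181 − 0.561404 = 0.018777.
Hence σ₀² = 1/0.018777 ≈ 53.3.

σ₀² = 53.3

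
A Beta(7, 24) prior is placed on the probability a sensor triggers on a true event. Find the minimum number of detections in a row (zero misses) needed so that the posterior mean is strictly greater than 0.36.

After k detections and 0 misses the posterior is Beta(7+k, 24), with mean (7+k)/(7+24+k).
Set (7+k)/(31+k) > 0.36 and solve: k > (0.36·31 − 7)/(1 − 0.36) = 6.500.
The smallest integer exceeding 6.500 is 7, and checking k=7: (14)/(38) = 0.3684 > 0.36.

k = 7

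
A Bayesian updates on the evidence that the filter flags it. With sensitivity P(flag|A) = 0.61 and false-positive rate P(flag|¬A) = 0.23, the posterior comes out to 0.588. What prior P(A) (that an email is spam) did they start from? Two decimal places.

P(A) = 0.35

Bayes' rule in odds form gives O(A|E) = O(A)·[P(E|A)/P(E|¬A)], hence O(A) = O(A|E)/LR.
Posterior odds = 0.588/(1−0.588) = 1.4272. LR = 0.61/0.23 = 2.6522.
Prior odds = 1.4272/2.6522 = 0.5381, so P(A) = 0.5381/(1+0.5381) ≈ 0.35.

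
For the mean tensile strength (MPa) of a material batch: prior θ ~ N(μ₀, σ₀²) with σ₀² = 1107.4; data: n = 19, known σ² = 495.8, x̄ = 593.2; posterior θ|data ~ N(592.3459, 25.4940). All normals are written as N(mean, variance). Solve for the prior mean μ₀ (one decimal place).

μ₀ = 556.1

The posterior mean is a precision-weighted average: μ_n = (τ₀μ₀ + τ_data·x̄)/(τ₀+τ_data), with τ₀=1/σ₀² and τ_data=n/σ².
Here τ₀ = 1/1107.4 = 0.000903 and τ_data = 19/495.8 = 0.038322, so τ_n = 0.039225.
Rearranging for μ₀: μ₀ = (μ_n·τ_n − τ_data·x̄)/τ₀ = (592.3459·0.039225 − 0.038322·593.2) / 0.000903 = 0.502158/0.000903 ≈ 556.1.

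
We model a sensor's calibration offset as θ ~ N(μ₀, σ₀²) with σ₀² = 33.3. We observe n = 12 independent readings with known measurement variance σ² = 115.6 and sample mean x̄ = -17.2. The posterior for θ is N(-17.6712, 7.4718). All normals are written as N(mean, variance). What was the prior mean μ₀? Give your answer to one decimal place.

With known observation variance, the Normal–Normal posterior has precision τ_n = τ₀ + n/σ² and mean μ_n = (τ₀μ₀ + (n/σ²)x̄)/τ_n.
Here τ₀ = 1/33.3 = 0.030030 and τ_data = 12/115.6 = 0.103806, so τ_n = 0.133836.
Rearranging for μ₀: μ₀ = (μ_n·τ_n − τ_data·x̄)/τ₀ = (-17.6712·0.133836 − 0.103806·-17.2) / 0.030030 = -0.579580/0.030030 ≈ -19.3.

μ₀ = -19.3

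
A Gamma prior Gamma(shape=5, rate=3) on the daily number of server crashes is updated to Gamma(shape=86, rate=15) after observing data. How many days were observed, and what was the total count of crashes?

n = 12 days with total 81 crashes

Gamma–Poisson conjugacy: posterior shape = α + Σxᵢ, posterior rate = β + n.
Matching: Σxᵢ = 86 − 5 = 81 and n = 15 − 3 = 12.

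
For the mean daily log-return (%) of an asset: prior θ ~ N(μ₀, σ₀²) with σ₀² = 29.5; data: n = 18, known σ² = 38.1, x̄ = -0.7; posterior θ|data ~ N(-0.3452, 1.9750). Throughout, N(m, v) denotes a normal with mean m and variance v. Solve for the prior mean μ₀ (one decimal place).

μ₀ = 4.6

The posterior mean is a precision-weighted average: μ_n = (τ₀μ₀ + τ_data·x̄)/(τ₀+τ_data), with τ₀=1/σ₀² and τ_data=n/σ².
Here τ₀ = 1/29.5 = 0.033898 and τ_data = 18/38.1 = 0.472441, so τ_n = 0.506339.
Rearranging for μ₀: μ₀ = (μ_n·τ_n − τ_data·x̄)/τ₀ = (-0.3452·0.506339 − 0.472441·-0.7) / 0.033898 = 0.155920/0.033898 ≈ 4.6.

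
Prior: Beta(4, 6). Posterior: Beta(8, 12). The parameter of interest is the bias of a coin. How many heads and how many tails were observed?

Under Beta–binomial conjugacy the posterior parameters are (a+s, b+f).
So s = 8 − 4 = 4 and f = 12 − 6 = 6.

4 heads and 6 tails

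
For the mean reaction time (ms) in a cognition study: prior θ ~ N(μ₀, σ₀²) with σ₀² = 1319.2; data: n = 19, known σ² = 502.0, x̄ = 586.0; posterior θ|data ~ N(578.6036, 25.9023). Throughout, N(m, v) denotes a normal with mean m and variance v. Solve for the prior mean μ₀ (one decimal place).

μ₀ = 209.3

The posterior mean is a precision-weighted average: μ_n = (τ₀μ₀ + τ_data·x̄)/(τ₀+τ_data), with τ₀=1/σ₀² and τ_data=n/σ².
Here τ₀ = 1/1319.2 = 0.000758 and τ_data = 19/502.0 = 0.037849, so τ_n = 0.038607.
Rearranging for μ₀: μ₀ = (μ_n·τ_n − τ_data·x̄)/τ₀ = (578.6036·0.038607 − 0.037849·586.0) / 0.000758 = 0.158635/0.000758 ≈ 209.3.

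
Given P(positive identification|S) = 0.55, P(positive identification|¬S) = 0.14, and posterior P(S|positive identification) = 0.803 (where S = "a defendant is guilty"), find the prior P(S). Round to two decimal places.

P(S) = 0.51

Bayes' rule in odds form gives O(S|E) = O(S)·[P(E|S)/P(E|¬S)], hence O(S) = O(S|E)/LR.
Posterior odds = 0.803/(1−0.803) = 4.0761. LR = 0.55/0.14 = 3.9286.
Prior odds = 4.0761/3.9286 = 1.0375, so P(S) = 1.0375/(1+1.0375) ≈ 0.51.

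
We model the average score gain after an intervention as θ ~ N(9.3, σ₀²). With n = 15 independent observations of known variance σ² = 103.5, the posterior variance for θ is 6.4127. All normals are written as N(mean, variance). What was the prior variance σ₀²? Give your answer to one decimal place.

For the Normal–Normal model with known σ², precisions add: τ_n = τ₀ + n/σ².
So 1/σ₀² = 1/6.4127 − 15/103.5 = 0.155941 − 0.144928 = 0.011013.
Hence σ₀² = 1/0.011013 ≈ 90.8.

σ₀² = 90.8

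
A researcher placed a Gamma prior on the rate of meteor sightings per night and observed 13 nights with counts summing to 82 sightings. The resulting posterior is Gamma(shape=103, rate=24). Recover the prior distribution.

Gamma(shape=21, rate=11)

A Gamma(α, β) prior (rate parametrization) on a Poisson rate with n observations summing to S gives posterior Gamma(α+S, β+n).
So α = 103 − 82 = 21 and β = 24 − 13 = 11.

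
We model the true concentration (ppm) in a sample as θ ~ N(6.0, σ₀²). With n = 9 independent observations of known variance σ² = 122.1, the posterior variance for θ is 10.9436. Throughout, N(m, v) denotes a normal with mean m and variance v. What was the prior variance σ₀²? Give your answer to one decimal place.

σ₀² = 56.6

For the Normal–Normal model with known σ², precisions add: τ_n = τ₀ + n/σ².
So 1/σ₀² = 1/10.9436 − 9/122.1 = 0.091378 − 0.073710 = 0.017668.
Hence σ₀² = 1/0.017668 ≈ 56.6.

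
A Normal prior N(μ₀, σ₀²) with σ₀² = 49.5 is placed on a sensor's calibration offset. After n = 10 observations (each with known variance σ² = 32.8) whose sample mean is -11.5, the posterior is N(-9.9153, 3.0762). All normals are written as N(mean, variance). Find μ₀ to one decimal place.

μ₀ = 14.0

The posterior mean is a precision-weighted average: μ_n = (τ₀μ₀ + τ_data·x̄)/(τ₀+τ_data), with τ₀=1/σ₀² and τ_data=n/σ².
Here τ₀ = 1/49.5 = 0.020202 and τ_data = 10/32.8 = 0.304878, so τ_n = 0.325080.
Rearranging for μ₀: μ₀ = (μ_n·τ_n − τ_data·x̄)/τ₀ = (-9.9153·0.325080 − 0.304878·-11.5) / 0.020202 = 0.282831/0.020202 ≈ 14.0.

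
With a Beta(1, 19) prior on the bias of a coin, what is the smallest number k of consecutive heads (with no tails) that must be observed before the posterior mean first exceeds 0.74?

k = 54

After k heads and 0 tails the posterior is Beta(1+k, 19), with mean (1+k)/(1+19+k).
Set (1+k)/(20+k) > 0.74 and solve: k > (0.74·20 − 1)/(1 − 0.74) = 53.077.
The smallest integer exceeding 53.077 is 54.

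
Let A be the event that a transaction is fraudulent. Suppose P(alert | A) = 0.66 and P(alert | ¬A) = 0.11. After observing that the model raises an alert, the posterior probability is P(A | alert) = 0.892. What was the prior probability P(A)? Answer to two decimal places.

P(A) = 0.58

Bayes' rule in odds form gives O(A|E) = O(A)·[P(E|A)/P(E|¬A)], hence O(A) = O(A|E)/LR.
Posterior odds = 0.892/(1−0.892) = 8.2593. LR = 0.66/0.11 = 6.0000.
Prior odds = 8.2593/6.0000 = 1.3765, so P(A) = 1.3765/(1+1.3765) ≈ 0.58.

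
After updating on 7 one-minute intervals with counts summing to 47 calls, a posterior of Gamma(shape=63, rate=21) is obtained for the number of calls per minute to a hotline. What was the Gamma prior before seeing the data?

A Gamma(α, β) prior (rate parametrization) on a Poisson rate with n observations summing to S gives posterior Gamma(α+S, β+n).
So α = 63 − 47 = 16 and β = 21 − 7 = 14.

Gamma(shape=16, rate=14)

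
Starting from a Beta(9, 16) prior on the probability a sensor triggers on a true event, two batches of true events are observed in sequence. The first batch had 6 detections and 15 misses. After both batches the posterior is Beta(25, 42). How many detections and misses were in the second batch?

10 detections and 11 misses

Because Beta–binomial updating is additive in the counts, the combined data contributed (α_post−α_prior, β_post−β_prior) successes and failures.
Total across both batches: 25−9=16 detections, 42−16=26 misses.
Subtract the first batch: 16−6=10 detections and 26−15=11 misses.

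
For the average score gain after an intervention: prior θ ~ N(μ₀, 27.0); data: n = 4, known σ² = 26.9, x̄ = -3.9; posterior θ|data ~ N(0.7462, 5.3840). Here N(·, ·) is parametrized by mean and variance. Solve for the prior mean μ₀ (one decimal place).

μ₀ = 19.4

With known observation variance, the Normal–Normal posterior has precision τ_n = τ₀ + n/σ² and mean μ_n = (τ₀μ₀ + (n/σ²)x̄)/τ_n.
Here τ₀ = 1/27.0 = 0.037037 and τ_data = 4/26.9 = 0.148699, so τ_n = 0.185736.
Rearranging for μ₀: μ₀ = (μ_n·τ_n − τ_data·x̄)/τ₀ = (0.7462·0.185736 − 0.148699·-3.9) / 0.037037 = 0.718522/0.037037 ≈ 19.4.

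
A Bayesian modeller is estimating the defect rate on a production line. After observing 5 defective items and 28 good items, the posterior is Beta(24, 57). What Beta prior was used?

Beta(19, 29)

Beta is conjugate to the binomial likelihood: posterior = Beta(α+s, β+f).
So α = 24 − 5 = 19 and β = 57 − 28 = 29.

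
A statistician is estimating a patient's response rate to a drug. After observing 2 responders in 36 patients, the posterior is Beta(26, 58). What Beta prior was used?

Under Beta–binomial conjugacy the posterior parameters are (α+s, β+f).
So α = 26 − 2 = 24 and β = 58 − 34 = 24.

Beta(24, 24)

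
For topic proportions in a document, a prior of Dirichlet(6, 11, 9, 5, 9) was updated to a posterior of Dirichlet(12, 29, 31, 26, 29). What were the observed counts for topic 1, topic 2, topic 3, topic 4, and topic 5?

counts (6, 18, 22, 21, 20)

For a Dirichlet(α) prior with multinomial counts c, the posterior is Dirichlet(α + c) componentwise.
Counts are posterior − prior componentwise: 12−6=6, 29−11=18, 31−9=22, 26−5=21, 29−9=20.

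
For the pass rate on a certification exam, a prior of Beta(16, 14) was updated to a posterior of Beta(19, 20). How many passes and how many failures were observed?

Beta is conjugate to the binomial likelihood: posterior = Beta(a+s, b+f).
So s = 19 − 16 = 3 and f = 20 − 14 = 6.

3 passes and 6 failures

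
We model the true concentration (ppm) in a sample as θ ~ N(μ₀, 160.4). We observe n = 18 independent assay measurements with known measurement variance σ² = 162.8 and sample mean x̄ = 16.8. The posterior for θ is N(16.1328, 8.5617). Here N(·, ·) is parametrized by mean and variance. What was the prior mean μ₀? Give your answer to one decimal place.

The posterior mean is a precision-weighted average: μ_n = (τ₀μ₀ + τ_data·x̄)/(τ₀+τ_data), with τ₀=1/σ₀² and τ_data=n/σ².
Here τ₀ = 1/160.4 = 0.006234 and τ_data = 18/162.8 = 0.110565, so τ_n = 0.116799.
Rearranging for μ₀: μ₀ = (μ_n·τ_n − τ_data·x̄)/τ₀ = (16.1328·0.116799 − 0.110565·16.8) / 0.006234 = 0.026803/0.006234 ≈ 4.3.

μ₀ = 4.3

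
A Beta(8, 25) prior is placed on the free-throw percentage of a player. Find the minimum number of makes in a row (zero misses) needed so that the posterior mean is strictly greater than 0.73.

k = 60

After k makes and 0 misses the posterior is Beta(8+k, 25), with mean (8+k)/(8+25+k).
Set (8+k)/(33+k) > 0.73 and solve: k > (0.73·33 − 8)/(1 − 0.73) = 59.593.
The smallest integer exceeding 59.593 is 60, and checking k=60: (68)/(93) = 0.7312 > 0.73.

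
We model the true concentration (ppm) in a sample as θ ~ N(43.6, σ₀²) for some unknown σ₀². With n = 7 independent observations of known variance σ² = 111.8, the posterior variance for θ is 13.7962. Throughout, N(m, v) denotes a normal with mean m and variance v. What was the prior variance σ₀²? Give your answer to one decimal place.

Posterior precision equals prior precision plus data precision: 1/σ_n² = 1/σ₀² + n/σ².
So 1/σ₀² = 1/13.7962 − 7/111.8 = 0.072484 − 0.062612 = 0.009872.
Hence σ₀² = 1/0.009872 ≈ 101.3.

σ₀² = 101.3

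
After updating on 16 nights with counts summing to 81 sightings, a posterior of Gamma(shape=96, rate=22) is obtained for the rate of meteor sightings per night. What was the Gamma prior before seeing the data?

Gamma(shape=15, rate=6)

A Gamma(α, β) prior (rate parametrization) on a Poisson rate with n observations summing to S gives posterior Gamma(α+S, β+n).
So α = 96 − 81 = 15 and β = 22 − 16 = 6.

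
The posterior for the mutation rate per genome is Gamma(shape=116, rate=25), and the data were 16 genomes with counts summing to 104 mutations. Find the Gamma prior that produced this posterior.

Gamma(shape=12, rate=9)

A Gamma(α, β) prior (rate parametrization) on a Poisson rate with n observations summing to S gives posterior Gamma(α+S, β+n).
So α = 116 − 104 = 12 and β = 25 − 16 = 9.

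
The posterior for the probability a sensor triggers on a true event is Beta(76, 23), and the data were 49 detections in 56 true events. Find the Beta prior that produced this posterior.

Beta(27, 16)

Beta is conjugate to the binomial likelihood: posterior = Beta(α+s, β+f).
Subtract the data counts: 76−49=27, 23−7=16.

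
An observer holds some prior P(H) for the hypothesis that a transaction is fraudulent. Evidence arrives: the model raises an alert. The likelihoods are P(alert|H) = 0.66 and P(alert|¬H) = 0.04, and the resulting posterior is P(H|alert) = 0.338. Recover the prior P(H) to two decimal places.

In odds form, posterior odds = prior odds × likelihood ratio, so prior odds = posterior odds ÷ LR.
Posterior odds = 0.338/(1−0.338) = 0.5106. LR = 0.66/0.04 = 16.5000.
Prior odds = 0.5106/16.5000 = 0.0309, so P(H) = 0.0309/(1+0.0309) ≈ 0.03.

P(H) = 0.03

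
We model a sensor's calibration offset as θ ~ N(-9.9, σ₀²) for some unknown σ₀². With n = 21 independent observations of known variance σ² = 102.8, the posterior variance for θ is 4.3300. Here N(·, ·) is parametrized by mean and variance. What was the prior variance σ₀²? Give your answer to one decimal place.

Posterior precision equals prior precision plus data precision: 1/σ_n² = 1/σ₀² + n/σ².
So 1/σ₀² = 1/4.3300 − 21/102.8 = 0.230947 − 0.204280 = 0.026667.
Hence σ₀² = 1/0.026667 ≈ 37.5.

σ₀² = 37.5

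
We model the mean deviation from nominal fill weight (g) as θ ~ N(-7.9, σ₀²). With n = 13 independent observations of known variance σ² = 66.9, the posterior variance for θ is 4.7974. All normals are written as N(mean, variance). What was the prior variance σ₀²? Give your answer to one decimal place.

σ₀² = 70.8

Posterior precision equals prior precision plus data precision: 1/σ_n² = 1/σ₀² + n/σ².
So 1/σ₀² = 1/4.7974 − 13/66.9 = 0.208446 − 0.194320 = 0.014126.
Hence σ₀² = 1/0.014126 ≈ 70.8.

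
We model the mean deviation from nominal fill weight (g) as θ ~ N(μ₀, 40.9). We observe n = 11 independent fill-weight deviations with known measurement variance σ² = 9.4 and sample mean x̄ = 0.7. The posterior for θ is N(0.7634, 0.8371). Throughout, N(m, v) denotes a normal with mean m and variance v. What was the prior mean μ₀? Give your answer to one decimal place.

μ₀ = 3.8

With known observation variance, the Normal–Normal posterior has precision τ_n = τ₀ + n/σ² and mean μ_n = (τ₀μ₀ + (n/σ²)x̄)/τ_n.
Here τ₀ = 1/40.9 = 0.024450 and τ_data = 11/9.4 = 1.170213, so τ_n = 1.194663.
Rearranging for μ₀: μ₀ = (μ_n·τ_n − τ_data·x̄)/τ₀ = (0.7634·1.194663 − 1.170213·0.7) / 0.024450 = 0.092857/0.024450 ≈ 3.8.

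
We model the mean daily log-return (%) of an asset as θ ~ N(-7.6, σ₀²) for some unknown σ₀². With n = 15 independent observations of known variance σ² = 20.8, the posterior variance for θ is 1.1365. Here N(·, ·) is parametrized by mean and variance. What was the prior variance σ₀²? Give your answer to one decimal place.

σ₀² = 6.3

For the Normal–Normal model with known σ², precisions add: τ_n = τ₀ + n/σ².
So 1/σ₀² = 1/1.1365 − 15/20.8 = 0.879894 − 0.721154 = 0.158740.
Hence σ₀² = 1/0.158740 ≈ 6.3.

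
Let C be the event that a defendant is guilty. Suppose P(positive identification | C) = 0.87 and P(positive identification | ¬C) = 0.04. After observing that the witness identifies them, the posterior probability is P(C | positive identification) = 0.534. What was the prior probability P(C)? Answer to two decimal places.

P(C) = 0.05

Bayes' rule in odds form gives O(C|E) = O(C)·[P(E|C)/P(E|¬C)], hence O(C) = O(C|E)/LR.
Posterior odds = 0.534/(1−0.534) = 1.1459. LR = 0.87/0.04 = 21.7500.
Prior odds = 1.1459/21.7500 = 0.0527, so P(C) = 0.0527/(1+0.0527) ≈ 0.05.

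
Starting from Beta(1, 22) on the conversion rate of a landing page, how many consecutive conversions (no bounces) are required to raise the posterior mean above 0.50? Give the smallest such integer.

After k conversions and 0 bounces the posterior is Beta(1+k, 22), with mean (1+k)/(1+22+k).
Set (1+k)/(23+k) > 0.50 and solve: k > (0.50·23 − 1)/(1 − 0.50) = 21.000.
The smallest integer exceeding 21.000 is 22.

k = 22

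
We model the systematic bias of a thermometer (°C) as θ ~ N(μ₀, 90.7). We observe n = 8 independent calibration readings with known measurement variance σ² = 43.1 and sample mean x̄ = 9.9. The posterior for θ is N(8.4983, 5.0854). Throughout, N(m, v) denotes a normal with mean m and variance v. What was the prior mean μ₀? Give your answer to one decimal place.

μ₀ = -15.1

With known observation variance, the Normal–Normal posterior has precision τ_n = τ₀ + n/σ² and mean μ_n = (τ₀μ₀ + (n/σ²)x̄)/τ_n.
Here τ₀ = 1/90.7 = 0.011025 and τ_data = 8/43.1 = 0.185615, so τ_n = 0.196640.
Rearranging for μ₀: μ₀ = (μ_n·τ_n − τ_data·x̄)/τ₀ = (8.4983·0.196640 − 0.185615·9.9) / 0.011025 = -0.166483/0.011025 ≈ -15.1.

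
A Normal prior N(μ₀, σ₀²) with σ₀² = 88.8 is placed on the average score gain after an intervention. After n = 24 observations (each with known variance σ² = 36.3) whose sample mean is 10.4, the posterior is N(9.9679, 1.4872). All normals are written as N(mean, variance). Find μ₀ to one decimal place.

With known observation variance, the Normal–Normal posterior has precision τ_n = τ₀ + n/σ² and mean μ_n = (τ₀μ₀ + (n/σ²)x̄)/τ_n.
Here τ₀ = 1/88.8 = 0.011261 and τ_data = 24/36.3 = 0.661157, so τ_n = 0.672418.
Rearranging for μ₀: μ₀ = (μ_n·τ_n − τ_data·x̄)/τ₀ = (9.9679·0.672418 − 0.661157·10.4) / 0.011261 = -0.173437/0.011261 ≈ -15.4.

μ₀ = -15.4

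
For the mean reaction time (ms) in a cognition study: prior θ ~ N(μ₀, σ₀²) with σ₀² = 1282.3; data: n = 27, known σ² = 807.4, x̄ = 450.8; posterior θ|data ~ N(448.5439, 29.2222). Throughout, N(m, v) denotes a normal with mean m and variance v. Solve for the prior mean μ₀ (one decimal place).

μ₀ = 351.8

With known observation variance, the Normal–Normal posterior has precision τ_n = τ₀ + n/σ² and mean μ_n = (τ₀μ₀ + (n/σ²)x̄)/τ_n.
Here τ₀ = 1/1282.3 = 0.000780 and τ_data = 27/807.4 = 0.033441, so τ_n = 0.034221.
Rearranging for μ₀: μ₀ = (μ_n·τ_n − τ_data·x̄)/τ₀ = (448.5439·0.034221 − 0.033441·450.8) / 0.000780 = 0.274418/0.000780 ≈ 351.8.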